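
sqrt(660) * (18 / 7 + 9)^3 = 1062882 * sqrt(165) / 343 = 39804.57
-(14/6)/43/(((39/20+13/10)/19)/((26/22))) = -532/1419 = -0.37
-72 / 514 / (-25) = 0.01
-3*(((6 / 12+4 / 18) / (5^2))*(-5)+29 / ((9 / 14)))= -1349 / 10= -134.90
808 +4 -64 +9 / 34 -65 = 23231 / 34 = 683.26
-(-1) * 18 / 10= 9 / 5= 1.80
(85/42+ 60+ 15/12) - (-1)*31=7919/84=94.27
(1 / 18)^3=1 / 5832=0.00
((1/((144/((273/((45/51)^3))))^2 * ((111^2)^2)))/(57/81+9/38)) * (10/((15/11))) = 41775590657801/106793976237885000000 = 0.00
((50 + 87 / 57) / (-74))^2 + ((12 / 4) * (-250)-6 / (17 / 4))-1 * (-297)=-15254764603 / 33606212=-453.93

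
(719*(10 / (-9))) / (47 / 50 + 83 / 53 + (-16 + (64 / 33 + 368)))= -209588500 / 93513459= -2.24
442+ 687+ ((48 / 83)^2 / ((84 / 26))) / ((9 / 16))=163357925 / 144669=1129.18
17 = 17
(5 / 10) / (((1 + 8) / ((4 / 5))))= 2 / 45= 0.04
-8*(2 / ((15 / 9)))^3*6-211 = -293.94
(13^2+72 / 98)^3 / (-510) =-575307591013 / 60000990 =-9588.30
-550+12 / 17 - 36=-9950 / 17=-585.29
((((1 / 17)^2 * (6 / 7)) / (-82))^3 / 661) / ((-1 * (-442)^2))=27 / 73686039856177285692428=0.00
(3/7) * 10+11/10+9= 1007/70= 14.39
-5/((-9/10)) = 50/9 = 5.56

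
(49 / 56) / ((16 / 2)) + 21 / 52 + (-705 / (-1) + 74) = 779.51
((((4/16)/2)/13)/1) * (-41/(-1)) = 0.39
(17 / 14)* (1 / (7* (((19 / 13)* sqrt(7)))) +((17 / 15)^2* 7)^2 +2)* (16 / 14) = 884* sqrt(7) / 45619 +285176972 / 2480625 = 115.01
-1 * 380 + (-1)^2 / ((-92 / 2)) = -17481 / 46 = -380.02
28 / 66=14 / 33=0.42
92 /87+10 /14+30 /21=1949 /609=3.20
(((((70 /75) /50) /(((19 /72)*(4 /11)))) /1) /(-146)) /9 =-77 /520125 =-0.00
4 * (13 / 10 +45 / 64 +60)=19841 / 80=248.01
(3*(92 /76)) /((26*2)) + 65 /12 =8131 /1482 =5.49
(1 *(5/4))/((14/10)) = 0.89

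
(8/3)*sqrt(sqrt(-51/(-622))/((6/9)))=4*34^(1/4)*933^(3/4)/933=1.75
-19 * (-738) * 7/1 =98154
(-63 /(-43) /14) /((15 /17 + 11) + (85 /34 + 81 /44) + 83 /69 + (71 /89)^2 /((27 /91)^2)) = 447043195962 /105321561205283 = 0.00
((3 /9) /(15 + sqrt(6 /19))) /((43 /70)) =6650 /183567-70 *sqrt(114) /550701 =0.03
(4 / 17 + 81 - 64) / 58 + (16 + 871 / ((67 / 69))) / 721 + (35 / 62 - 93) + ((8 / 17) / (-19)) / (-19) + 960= 3457287207181 / 3977874523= 869.13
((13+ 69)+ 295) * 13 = 4901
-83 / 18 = -4.61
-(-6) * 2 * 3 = 36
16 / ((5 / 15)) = 48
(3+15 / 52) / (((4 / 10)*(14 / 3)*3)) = 855 / 1456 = 0.59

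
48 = 48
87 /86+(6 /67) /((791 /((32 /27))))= 41502155 /41019678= 1.01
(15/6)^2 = 25/4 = 6.25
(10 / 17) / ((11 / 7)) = 70 / 187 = 0.37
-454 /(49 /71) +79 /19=-608575 /931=-653.68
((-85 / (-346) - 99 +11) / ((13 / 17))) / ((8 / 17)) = -8774907 / 35984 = -243.86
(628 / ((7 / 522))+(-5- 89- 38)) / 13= 326892 / 91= 3592.22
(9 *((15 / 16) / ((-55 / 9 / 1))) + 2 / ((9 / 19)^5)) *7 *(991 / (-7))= -849522799531 / 10392624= -81742.86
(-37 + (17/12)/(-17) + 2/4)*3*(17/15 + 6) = -782.88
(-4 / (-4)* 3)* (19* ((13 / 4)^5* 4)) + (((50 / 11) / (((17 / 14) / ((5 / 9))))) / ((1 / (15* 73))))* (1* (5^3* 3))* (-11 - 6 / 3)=-527482387913 / 47872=-11018599.35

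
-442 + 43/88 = -38853/88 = -441.51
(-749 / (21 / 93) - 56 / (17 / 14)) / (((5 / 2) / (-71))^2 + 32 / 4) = -1152836372 / 2742729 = -420.32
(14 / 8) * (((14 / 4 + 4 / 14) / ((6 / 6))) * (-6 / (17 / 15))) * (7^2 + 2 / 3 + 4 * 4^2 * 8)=-1339575 / 68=-19699.63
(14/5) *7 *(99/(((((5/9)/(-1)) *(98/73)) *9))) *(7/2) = -50589/50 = -1011.78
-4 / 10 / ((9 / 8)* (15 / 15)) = -16 / 45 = -0.36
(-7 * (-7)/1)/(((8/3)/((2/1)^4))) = 294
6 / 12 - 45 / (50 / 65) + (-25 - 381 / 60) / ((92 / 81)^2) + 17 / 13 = -178238071 / 2200640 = -80.99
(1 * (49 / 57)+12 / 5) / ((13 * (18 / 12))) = 1858 / 11115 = 0.17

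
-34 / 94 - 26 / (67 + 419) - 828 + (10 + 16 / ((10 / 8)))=-46004656 / 57105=-805.62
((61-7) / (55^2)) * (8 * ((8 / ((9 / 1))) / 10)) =192 / 15125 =0.01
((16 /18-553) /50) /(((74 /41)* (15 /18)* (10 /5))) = -3.67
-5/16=-0.31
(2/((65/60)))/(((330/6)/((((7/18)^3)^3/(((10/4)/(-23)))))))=-928132961/14773634647200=-0.00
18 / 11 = 1.64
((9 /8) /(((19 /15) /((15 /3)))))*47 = 31725 /152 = 208.72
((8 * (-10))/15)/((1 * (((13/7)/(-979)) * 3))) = 937.16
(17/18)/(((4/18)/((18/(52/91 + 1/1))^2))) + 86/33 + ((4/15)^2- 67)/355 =5412770986/9664875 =560.05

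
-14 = -14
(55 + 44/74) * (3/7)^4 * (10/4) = 833085/177674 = 4.69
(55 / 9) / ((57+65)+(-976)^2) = 55 / 8574282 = 0.00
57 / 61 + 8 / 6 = 415 / 183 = 2.27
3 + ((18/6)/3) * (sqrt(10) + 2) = sqrt(10) + 5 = 8.16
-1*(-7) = 7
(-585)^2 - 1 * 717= 341508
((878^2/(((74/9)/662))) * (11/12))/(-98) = -2105091483/3626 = -580554.74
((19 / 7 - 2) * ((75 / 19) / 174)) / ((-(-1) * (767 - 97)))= 25 / 1033676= 0.00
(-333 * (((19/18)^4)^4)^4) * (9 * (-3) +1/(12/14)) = 39697566346396197252012946476092759523054479726206895143103227205238553648714986648935/144993678324893974255161928777967313080431476584610935554408911923854089318825984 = 273788.26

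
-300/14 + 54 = 228/7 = 32.57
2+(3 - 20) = -15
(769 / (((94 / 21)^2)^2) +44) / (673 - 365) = 3584851313 / 24047067968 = 0.15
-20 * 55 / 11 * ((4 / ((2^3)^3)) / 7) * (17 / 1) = -425 / 224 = -1.90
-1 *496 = -496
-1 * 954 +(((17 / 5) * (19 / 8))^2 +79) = -1295671 / 1600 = -809.79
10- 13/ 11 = 97/ 11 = 8.82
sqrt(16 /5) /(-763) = -0.00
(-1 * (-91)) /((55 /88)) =728 /5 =145.60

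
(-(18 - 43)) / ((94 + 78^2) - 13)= 5 / 1233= 0.00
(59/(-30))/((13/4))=-118/195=-0.61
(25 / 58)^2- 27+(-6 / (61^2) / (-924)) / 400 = -26.81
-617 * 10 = -6170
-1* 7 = -7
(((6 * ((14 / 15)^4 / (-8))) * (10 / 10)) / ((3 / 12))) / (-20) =9604 / 84375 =0.11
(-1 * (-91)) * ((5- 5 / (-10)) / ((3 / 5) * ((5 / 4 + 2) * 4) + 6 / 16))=61.22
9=9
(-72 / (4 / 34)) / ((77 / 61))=-37332 / 77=-484.83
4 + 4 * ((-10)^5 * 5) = -1999996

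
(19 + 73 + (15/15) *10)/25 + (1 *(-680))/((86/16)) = -131614/1075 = -122.43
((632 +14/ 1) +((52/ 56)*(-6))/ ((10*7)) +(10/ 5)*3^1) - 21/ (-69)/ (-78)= 143268431/ 219765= 651.92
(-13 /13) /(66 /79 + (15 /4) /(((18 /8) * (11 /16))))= -2607 /8498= -0.31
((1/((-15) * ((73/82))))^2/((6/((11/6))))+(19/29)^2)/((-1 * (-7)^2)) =-3911183156/444695591025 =-0.01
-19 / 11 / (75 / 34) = -646 / 825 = -0.78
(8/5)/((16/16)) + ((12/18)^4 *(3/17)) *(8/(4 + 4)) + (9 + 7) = 17.63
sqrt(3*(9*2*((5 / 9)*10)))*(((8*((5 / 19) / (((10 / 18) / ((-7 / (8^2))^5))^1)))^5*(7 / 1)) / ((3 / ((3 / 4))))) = -2771606632288811219971339005*sqrt(3) / 215698644083345614961458790934321622174205476864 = -0.00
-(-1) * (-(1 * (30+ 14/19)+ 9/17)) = -31.27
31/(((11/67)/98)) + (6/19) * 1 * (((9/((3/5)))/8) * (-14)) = 7731283/418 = 18495.89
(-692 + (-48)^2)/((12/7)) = 2821/3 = 940.33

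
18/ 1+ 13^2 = 187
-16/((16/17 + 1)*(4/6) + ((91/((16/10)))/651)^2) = -150561792/12249617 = -12.29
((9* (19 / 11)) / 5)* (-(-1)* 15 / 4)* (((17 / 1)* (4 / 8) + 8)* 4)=1539 / 2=769.50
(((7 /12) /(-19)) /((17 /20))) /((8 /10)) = -175 /3876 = -0.05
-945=-945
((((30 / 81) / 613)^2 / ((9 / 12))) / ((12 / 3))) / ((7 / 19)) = 1900 / 5752647621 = 0.00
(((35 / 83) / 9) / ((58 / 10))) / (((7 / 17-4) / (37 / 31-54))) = 4870075 / 40964733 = 0.12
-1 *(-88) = 88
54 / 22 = 27 / 11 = 2.45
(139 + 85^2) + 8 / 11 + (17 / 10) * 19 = 7397.03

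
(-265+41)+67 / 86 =-19197 / 86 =-223.22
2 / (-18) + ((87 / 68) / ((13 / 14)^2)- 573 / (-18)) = 1717217 / 51714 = 33.21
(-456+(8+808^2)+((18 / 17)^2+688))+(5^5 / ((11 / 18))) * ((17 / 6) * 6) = 2352577430 / 3179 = 740036.94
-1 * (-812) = 812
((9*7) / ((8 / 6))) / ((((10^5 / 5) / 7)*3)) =441 / 80000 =0.01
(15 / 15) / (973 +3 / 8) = 8 / 7787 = 0.00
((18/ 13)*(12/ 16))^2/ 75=243/ 16900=0.01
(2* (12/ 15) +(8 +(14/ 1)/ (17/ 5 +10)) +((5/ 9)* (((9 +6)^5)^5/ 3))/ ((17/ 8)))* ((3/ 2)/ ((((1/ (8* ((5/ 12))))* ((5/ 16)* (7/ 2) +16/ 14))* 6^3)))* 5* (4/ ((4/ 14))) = 245628401509158611297607421993819120/ 15407253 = 15942387751350523762906170000.00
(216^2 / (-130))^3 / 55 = -12694994583552 / 15104375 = -840484.60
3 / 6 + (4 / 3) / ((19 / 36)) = 115 / 38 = 3.03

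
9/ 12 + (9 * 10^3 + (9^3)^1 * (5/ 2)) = 43293/ 4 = 10823.25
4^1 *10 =40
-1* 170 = -170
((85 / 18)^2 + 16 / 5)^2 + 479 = 2963521081 / 2624400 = 1129.22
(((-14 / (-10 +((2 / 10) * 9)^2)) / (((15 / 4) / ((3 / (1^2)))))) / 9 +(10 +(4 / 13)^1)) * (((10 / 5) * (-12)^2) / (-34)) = -255328 / 2873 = -88.87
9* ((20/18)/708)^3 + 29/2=52103009393/3593310984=14.50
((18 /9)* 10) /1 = 20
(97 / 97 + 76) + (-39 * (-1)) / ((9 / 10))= 361 / 3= 120.33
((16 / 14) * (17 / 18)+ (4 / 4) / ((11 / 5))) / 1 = 1063 / 693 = 1.53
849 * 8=6792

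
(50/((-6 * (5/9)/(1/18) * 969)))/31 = -5/180234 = -0.00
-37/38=-0.97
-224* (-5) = 1120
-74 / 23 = -3.22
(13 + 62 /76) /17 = 525 /646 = 0.81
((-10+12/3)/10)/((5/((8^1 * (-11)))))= 264/25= 10.56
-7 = -7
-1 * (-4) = 4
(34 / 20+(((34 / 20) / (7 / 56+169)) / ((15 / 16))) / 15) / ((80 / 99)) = 5177401 / 2460000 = 2.10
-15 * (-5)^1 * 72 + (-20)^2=5800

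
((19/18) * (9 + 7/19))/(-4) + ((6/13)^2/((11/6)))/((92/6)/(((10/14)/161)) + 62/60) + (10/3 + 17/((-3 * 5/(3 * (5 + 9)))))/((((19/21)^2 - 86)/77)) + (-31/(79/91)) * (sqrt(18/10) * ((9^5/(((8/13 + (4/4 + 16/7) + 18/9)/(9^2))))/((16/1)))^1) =889899324529417/23703592383900 - 1227840754959 * sqrt(5)/1131280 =-2426890.71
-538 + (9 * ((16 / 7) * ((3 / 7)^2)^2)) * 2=-9018838 / 16807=-536.61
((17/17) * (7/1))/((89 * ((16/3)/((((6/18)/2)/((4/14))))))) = 49/5696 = 0.01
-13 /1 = -13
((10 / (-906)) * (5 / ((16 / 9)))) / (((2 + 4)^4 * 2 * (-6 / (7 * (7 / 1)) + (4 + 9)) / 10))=-6125 / 658582272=-0.00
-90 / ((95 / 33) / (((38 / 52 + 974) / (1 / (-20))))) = 609463.24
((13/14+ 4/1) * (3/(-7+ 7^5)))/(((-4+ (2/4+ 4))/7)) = 69/5600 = 0.01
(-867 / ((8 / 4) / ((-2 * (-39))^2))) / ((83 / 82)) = -216267948 / 83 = -2605637.93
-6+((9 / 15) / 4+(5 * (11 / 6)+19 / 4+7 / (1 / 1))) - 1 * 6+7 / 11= 1601 / 165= 9.70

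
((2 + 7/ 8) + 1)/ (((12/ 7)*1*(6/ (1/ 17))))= 217/ 9792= 0.02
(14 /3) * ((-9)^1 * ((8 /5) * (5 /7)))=-48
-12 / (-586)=6 / 293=0.02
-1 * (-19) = 19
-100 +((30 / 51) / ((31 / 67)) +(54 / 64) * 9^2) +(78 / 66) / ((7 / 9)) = -28.87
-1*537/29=-537/29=-18.52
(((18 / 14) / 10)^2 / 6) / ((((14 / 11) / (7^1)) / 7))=297 / 2800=0.11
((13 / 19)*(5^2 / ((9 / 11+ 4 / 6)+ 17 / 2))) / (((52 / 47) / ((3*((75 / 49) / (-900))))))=-38775 / 4908232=-0.01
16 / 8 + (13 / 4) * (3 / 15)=53 / 20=2.65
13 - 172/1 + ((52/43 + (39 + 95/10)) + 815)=60691/86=705.71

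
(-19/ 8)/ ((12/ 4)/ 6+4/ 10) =-2.64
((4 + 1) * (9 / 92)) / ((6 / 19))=285 / 184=1.55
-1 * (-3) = 3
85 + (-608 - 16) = -539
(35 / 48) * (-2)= -35 / 24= -1.46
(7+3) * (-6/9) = -6.67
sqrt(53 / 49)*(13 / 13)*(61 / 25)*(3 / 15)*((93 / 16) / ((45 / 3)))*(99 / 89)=187209*sqrt(53) / 6230000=0.22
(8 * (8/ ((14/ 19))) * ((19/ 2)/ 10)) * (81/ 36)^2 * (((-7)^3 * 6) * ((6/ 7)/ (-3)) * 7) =8596854/ 5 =1719370.80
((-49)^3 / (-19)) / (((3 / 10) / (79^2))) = 7342474090 / 57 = 128815334.91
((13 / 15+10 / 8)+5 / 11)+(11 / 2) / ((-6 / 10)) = -6.60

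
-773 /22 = -35.14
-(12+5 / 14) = -173 / 14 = -12.36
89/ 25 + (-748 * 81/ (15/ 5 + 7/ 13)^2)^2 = 163819929522074/ 6996025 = 23416144.10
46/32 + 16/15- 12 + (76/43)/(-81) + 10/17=-42297583/4736880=-8.93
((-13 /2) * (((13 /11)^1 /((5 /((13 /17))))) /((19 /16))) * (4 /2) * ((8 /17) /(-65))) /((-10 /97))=-1049152 /7550125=-0.14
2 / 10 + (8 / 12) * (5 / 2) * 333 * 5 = 13876 / 5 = 2775.20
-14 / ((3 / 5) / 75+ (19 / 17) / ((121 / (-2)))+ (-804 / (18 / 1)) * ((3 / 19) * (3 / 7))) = 478766750 / 103722419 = 4.62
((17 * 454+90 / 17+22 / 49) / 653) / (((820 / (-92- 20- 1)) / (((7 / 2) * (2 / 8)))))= -363514107 / 254878960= -1.43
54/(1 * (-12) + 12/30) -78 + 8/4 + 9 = -2078/29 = -71.66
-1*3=-3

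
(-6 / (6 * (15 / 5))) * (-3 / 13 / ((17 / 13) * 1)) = 1 / 17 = 0.06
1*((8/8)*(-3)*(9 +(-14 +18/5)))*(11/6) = 77/10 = 7.70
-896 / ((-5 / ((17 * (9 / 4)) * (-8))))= -274176 / 5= -54835.20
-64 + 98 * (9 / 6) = 83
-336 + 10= -326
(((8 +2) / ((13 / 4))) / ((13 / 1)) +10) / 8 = 1.28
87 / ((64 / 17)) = 1479 / 64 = 23.11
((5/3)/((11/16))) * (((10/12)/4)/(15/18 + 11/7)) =0.21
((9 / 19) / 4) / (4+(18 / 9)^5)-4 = -1215 / 304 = -4.00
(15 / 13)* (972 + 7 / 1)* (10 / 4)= 73425 / 26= 2824.04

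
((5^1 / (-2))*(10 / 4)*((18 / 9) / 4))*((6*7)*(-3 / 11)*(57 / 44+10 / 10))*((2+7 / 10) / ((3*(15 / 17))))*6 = 502.86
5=5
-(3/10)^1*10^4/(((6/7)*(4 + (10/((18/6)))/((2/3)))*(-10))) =350/9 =38.89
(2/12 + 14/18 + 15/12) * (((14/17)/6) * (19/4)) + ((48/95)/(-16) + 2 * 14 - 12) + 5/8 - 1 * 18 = 16823/697680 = 0.02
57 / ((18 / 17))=53.83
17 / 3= 5.67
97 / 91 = 1.07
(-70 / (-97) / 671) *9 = 630 / 65087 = 0.01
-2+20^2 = 398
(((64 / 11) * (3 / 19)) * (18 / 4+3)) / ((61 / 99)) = 12960 / 1159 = 11.18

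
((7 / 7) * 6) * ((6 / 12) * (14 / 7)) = 6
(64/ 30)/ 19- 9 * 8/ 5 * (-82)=67312/ 57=1180.91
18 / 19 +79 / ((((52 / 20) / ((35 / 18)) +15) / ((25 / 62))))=9757519 / 3367902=2.90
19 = 19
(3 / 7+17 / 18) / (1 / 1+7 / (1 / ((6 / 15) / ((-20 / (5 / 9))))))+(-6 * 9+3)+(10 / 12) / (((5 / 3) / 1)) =-56951 / 1162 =-49.01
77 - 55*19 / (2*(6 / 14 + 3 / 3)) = -1155 / 4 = -288.75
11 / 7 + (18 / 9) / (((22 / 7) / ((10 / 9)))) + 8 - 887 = -607568 / 693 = -876.72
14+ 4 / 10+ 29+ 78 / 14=1714 / 35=48.97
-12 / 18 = -2 / 3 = -0.67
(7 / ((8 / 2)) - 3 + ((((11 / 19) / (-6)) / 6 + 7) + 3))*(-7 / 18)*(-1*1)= 20909 / 6156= 3.40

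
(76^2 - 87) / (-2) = -5689 / 2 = -2844.50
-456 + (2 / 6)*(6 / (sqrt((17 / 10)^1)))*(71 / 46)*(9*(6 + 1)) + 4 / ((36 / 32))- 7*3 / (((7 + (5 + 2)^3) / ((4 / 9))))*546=-317.85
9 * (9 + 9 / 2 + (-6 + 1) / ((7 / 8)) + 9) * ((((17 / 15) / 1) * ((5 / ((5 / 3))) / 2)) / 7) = 7191 / 196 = 36.69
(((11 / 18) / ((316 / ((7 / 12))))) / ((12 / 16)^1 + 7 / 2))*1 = 77 / 290088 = 0.00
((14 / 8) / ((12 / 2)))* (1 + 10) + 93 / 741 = 19763 / 5928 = 3.33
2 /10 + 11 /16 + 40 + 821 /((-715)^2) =334456531 /8179600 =40.89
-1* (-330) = 330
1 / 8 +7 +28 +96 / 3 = 537 / 8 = 67.12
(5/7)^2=25/49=0.51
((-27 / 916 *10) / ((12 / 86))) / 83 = -1935 / 76028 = -0.03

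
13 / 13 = 1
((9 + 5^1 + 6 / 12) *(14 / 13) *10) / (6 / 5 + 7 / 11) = 111650 / 1313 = 85.03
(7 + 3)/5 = 2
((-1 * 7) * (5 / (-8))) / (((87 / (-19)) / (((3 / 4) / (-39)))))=665 / 36192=0.02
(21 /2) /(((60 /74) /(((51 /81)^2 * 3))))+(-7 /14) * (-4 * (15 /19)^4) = 10246732171 /633360060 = 16.18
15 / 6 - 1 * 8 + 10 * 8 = 149 / 2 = 74.50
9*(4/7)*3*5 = 540/7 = 77.14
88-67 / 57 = 4949 / 57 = 86.82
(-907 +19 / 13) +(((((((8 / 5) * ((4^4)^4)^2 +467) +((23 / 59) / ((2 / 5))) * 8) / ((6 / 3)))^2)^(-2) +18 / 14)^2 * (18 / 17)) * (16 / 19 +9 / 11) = -67474450528291704155732203377123992214839501411033180667229520154336258796921626407007200301068524757246724981595403233004167782794857859234641524781445877806039214395978153282469986286 / 74752962533558165213334259406140689840249146774405204172952765342457533585674739412525254971552893984955665079860280047618486525876813664860168338060048489988532021633021240760782301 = -902.63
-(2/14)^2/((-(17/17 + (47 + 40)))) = 0.00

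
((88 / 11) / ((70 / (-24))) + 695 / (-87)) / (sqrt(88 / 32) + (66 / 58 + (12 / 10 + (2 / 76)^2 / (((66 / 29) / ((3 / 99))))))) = -36523506983486015064 / 3953741696646464863 + 7811043695304680160 * sqrt(11) / 3953741696646464863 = -2.69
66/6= 11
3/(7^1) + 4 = 31/7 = 4.43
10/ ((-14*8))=-5/ 56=-0.09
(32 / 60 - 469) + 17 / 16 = -112177 / 240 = -467.40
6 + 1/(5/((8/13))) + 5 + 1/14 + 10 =19287/910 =21.19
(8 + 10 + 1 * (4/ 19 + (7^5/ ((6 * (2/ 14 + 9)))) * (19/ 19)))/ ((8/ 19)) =2368195/ 3072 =770.90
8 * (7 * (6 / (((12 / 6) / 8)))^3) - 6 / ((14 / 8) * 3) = 5419000 / 7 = 774142.86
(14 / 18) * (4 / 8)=7 / 18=0.39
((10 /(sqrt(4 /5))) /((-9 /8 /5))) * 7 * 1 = -1400 * sqrt(5) /9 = -347.83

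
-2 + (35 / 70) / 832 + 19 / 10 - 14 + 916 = 7503813 / 8320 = 901.90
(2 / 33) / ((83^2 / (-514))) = -1028 / 227337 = -0.00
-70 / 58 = -35 / 29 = -1.21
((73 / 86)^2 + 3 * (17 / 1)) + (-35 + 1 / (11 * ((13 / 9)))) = 17750659 / 1057628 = 16.78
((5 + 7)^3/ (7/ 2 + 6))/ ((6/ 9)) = 5184/ 19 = 272.84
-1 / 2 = -0.50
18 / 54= 1 / 3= 0.33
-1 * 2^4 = -16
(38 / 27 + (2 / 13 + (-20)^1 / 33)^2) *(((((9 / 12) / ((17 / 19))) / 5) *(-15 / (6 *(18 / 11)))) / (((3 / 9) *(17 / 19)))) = -160639585 / 116046216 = -1.38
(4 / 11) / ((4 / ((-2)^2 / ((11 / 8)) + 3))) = 0.54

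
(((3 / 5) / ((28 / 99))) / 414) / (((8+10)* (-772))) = -11 / 29830080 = -0.00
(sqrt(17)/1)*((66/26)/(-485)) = -33*sqrt(17)/6305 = -0.02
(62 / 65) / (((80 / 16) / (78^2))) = 29016 / 25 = 1160.64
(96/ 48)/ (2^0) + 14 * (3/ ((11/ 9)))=400/ 11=36.36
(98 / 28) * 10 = 35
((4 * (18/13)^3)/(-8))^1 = -2916/2197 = -1.33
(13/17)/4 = 13/68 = 0.19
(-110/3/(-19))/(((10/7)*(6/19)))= 77/18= 4.28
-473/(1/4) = -1892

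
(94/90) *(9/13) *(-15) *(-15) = 162.69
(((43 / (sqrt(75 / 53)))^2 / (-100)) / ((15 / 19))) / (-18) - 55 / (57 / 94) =-3454373083 / 38475000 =-89.78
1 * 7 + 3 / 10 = 73 / 10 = 7.30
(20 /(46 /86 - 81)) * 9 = -387 /173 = -2.24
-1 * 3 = -3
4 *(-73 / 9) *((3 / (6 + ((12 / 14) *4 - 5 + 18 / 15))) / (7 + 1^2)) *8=-10220 / 591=-17.29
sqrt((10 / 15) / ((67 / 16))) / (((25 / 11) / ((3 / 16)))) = 11 * sqrt(402) / 6700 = 0.03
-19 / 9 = -2.11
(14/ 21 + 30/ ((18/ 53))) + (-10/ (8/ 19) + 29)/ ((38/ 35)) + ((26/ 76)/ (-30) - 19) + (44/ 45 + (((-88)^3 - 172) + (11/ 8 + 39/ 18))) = -466190225/ 684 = -681564.66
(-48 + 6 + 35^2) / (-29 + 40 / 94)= -55601 / 1343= -41.40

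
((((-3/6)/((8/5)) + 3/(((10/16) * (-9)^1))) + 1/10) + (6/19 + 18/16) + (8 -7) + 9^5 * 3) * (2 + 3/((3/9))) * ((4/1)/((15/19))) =8885778539/900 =9873087.27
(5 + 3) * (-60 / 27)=-160 / 9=-17.78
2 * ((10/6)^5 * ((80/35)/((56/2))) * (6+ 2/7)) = 1100000/83349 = 13.20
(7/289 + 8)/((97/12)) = 27828/28033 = 0.99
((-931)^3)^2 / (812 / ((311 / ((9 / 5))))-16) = -1012577981097582420955 / 17572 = -57624515200181107.50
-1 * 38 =-38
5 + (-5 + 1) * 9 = -31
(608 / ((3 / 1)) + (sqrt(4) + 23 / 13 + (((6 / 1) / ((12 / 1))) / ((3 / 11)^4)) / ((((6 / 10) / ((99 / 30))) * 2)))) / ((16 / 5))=19163395 / 134784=142.18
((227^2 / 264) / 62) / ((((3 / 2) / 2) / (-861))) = -14788823 / 4092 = -3614.08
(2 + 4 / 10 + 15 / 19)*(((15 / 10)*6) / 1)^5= 17891847 / 95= 188335.23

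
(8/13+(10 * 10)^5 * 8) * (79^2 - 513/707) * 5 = 22941744800176474960/9191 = 2496109759566584.15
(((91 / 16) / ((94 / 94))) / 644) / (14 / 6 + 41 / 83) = 3237 / 1036288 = 0.00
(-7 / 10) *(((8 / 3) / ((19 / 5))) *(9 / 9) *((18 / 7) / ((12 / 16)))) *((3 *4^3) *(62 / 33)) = -126976 / 209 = -607.54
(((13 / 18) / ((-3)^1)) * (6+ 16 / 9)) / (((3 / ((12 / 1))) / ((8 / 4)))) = -3640 / 243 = -14.98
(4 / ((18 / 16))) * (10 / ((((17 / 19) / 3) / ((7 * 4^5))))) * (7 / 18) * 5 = 762675200 / 459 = 1661601.74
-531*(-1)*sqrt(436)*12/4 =3186*sqrt(109) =33262.82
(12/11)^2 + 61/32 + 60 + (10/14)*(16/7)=12280901/189728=64.73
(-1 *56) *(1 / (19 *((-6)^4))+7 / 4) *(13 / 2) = -3921463 / 6156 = -637.01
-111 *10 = -1110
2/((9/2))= 4/9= 0.44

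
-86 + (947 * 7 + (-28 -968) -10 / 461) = 5546.98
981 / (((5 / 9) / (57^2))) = 28685421 / 5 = 5737084.20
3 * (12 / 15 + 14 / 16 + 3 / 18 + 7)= 1061 / 40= 26.52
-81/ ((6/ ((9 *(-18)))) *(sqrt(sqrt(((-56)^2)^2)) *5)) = 2187/ 280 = 7.81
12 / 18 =2 / 3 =0.67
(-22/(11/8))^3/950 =-2048/475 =-4.31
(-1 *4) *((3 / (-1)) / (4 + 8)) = 1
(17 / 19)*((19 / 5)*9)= 153 / 5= 30.60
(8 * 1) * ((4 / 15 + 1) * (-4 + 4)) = 0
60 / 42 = 1.43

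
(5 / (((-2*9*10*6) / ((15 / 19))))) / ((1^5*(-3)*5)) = 1 / 4104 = 0.00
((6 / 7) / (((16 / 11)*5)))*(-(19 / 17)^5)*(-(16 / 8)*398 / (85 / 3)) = 48781626399 / 8448149150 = 5.77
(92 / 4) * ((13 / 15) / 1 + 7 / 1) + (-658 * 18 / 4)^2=8767701.93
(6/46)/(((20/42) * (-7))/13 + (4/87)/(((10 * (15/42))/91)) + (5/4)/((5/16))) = 84825/3196402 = 0.03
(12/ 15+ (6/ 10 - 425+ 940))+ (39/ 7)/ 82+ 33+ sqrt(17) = sqrt(17)+ 1576973/ 2870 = 553.59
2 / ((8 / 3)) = 3 / 4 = 0.75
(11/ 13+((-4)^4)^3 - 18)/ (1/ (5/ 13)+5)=1090517925/ 494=2207526.16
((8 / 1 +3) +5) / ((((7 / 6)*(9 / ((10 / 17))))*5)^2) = 256 / 127449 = 0.00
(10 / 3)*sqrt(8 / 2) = 6.67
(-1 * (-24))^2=576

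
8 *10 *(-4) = -320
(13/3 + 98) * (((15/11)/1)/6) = 1535/66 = 23.26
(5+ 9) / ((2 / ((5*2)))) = 70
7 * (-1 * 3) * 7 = -147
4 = 4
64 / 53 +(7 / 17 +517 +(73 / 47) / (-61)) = 1339614519 / 2583167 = 518.59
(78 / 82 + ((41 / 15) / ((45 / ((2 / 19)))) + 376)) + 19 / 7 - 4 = 1382763734 / 3680775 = 375.67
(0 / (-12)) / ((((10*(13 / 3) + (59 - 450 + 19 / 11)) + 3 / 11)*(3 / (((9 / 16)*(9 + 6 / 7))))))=0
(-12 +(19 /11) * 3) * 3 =-225 /11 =-20.45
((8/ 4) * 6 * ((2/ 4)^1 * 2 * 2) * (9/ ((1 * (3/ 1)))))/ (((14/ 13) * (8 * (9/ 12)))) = 78/ 7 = 11.14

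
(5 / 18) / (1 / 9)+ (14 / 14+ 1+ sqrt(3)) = sqrt(3)+ 9 / 2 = 6.23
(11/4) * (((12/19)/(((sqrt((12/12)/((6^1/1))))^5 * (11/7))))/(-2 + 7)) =756 * sqrt(6)/95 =19.49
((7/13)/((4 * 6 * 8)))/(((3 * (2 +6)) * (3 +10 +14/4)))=7/988416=0.00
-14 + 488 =474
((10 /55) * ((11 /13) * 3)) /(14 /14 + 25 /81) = 243 /689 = 0.35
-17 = -17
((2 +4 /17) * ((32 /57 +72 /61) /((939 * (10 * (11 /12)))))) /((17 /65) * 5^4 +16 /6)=314912 /115662816445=0.00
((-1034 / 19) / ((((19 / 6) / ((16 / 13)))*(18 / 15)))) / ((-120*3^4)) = 2068 / 1140399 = 0.00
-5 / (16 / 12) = -15 / 4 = -3.75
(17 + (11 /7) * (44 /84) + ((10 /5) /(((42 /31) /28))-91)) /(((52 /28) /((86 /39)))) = -402566 /10647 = -37.81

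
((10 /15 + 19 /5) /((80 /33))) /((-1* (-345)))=737 /138000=0.01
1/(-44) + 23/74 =469/1628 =0.29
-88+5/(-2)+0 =-90.50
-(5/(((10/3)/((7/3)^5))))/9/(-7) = 2401/1458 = 1.65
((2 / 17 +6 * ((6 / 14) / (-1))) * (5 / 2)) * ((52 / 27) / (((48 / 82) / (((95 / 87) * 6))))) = -36963550 / 279531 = -132.23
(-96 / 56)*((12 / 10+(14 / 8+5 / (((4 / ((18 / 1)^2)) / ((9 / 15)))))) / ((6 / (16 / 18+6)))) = -152489 / 315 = -484.09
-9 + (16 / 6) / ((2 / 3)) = -5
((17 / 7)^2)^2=83521 / 2401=34.79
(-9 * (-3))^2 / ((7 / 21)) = 2187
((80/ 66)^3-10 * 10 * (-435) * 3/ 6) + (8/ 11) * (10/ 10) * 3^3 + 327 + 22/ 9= 794238667/ 35937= 22100.86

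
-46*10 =-460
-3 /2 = -1.50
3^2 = 9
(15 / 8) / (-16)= -15 / 128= -0.12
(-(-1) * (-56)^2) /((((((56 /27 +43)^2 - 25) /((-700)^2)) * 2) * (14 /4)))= 10001880000 /91429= 109395.05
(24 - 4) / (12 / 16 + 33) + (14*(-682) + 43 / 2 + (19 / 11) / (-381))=-718615745 / 75438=-9525.91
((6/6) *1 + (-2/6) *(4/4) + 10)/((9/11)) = 352/27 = 13.04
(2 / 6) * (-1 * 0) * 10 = 0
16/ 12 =4/ 3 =1.33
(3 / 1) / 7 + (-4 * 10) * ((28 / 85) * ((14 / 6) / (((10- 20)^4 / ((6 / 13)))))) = 413003 / 966875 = 0.43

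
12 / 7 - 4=-2.29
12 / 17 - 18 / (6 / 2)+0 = -5.29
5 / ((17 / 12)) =60 / 17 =3.53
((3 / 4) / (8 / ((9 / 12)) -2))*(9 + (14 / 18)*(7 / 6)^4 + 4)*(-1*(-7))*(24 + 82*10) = 248784403 / 33696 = 7383.20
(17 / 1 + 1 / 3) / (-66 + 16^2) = 26 / 285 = 0.09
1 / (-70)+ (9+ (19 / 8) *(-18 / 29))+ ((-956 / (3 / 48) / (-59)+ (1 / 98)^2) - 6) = 5356276676 / 20540555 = 260.77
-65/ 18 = -3.61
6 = 6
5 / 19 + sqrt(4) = 43 / 19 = 2.26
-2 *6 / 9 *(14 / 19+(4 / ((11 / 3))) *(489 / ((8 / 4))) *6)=-1338520 / 627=-2134.80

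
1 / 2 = 0.50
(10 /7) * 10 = 100 /7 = 14.29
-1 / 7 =-0.14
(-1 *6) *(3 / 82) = -9 / 41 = -0.22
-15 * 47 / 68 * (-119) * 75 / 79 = 370125 / 316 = 1171.28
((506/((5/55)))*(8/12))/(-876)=-2783/657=-4.24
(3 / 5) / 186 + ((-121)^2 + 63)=14704.00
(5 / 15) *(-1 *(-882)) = 294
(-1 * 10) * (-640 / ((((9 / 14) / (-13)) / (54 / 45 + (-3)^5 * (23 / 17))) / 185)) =399988825600 / 51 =7842918149.02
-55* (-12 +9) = 165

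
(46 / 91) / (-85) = -46 / 7735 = -0.01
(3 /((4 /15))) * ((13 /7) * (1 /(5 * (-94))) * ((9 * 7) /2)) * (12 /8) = -2.10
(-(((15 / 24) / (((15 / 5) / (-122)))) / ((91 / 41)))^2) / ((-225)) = 0.58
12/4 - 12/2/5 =9/5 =1.80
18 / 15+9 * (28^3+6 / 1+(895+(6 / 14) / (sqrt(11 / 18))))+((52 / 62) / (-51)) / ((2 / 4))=81 * sqrt(22) / 77+1625885911 / 7905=205683.10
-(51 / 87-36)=1027 / 29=35.41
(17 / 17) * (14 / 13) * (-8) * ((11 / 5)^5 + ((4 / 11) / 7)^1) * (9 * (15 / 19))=-412507728 / 130625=-3157.95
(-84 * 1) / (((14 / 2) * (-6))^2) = -1 / 21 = -0.05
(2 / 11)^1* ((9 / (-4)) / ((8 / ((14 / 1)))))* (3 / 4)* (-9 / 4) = 1.21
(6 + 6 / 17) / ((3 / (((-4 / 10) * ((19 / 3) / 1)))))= -456 / 85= -5.36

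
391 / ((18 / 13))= 5083 / 18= 282.39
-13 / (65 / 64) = -64 / 5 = -12.80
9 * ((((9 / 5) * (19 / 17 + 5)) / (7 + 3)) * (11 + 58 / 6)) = 87048 / 425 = 204.82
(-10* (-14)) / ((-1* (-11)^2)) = -140 / 121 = -1.16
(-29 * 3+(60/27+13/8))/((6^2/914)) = -2736059/1296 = -2111.16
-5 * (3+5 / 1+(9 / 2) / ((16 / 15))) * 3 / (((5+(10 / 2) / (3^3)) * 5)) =-31671 / 4480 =-7.07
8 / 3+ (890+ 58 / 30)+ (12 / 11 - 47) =46678 / 55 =848.69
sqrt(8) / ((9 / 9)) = 2* sqrt(2) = 2.83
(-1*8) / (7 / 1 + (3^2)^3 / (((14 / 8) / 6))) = -56 / 17545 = -0.00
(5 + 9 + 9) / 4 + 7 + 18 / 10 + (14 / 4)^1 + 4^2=681 / 20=34.05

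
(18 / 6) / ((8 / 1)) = 3 / 8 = 0.38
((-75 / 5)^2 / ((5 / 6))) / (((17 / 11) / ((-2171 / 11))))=-586170 / 17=-34480.59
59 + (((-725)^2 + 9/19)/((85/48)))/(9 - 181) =-115745353/69445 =-1666.72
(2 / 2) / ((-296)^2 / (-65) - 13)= -65 / 88461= -0.00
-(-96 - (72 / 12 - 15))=87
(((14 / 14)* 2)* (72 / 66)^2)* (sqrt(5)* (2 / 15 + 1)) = 1632* sqrt(5) / 605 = 6.03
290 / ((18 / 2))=290 / 9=32.22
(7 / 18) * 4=14 / 9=1.56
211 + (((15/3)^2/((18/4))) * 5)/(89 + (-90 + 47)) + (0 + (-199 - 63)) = -10432/207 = -50.40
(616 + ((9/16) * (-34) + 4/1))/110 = 437/80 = 5.46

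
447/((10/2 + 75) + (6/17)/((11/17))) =4917/886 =5.55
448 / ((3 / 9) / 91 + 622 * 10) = 122304 / 1698061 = 0.07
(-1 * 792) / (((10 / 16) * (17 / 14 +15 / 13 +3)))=-1153152 / 4885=-236.06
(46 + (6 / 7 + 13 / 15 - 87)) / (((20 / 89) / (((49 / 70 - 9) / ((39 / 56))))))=30463988 / 14625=2083.01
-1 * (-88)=88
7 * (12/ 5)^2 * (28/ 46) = 14112/ 575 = 24.54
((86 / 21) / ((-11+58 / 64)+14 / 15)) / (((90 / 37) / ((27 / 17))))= -152736 / 523243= -0.29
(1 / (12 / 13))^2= 169 / 144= 1.17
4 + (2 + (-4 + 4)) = 6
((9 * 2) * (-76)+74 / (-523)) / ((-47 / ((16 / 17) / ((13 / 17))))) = 11448608 / 319553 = 35.83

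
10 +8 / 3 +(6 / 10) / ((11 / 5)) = 427 / 33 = 12.94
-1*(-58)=58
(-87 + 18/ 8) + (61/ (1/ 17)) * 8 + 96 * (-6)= 30541/ 4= 7635.25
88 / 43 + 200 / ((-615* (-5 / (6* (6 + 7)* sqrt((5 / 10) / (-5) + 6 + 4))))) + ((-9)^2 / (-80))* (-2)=7003 / 1720 + 312* sqrt(110) / 205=20.03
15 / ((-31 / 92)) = -44.52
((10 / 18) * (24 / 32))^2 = 25 / 144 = 0.17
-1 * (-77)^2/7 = -847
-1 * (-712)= 712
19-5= 14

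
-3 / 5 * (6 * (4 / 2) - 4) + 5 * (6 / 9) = -22 / 15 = -1.47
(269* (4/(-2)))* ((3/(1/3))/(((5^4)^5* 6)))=-807/95367431640625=-0.00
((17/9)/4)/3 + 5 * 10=5417/108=50.16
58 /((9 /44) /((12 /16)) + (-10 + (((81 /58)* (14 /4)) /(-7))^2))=-8584928 /1367621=-6.28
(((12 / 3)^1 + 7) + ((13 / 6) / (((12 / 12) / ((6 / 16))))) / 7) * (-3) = -3735 / 112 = -33.35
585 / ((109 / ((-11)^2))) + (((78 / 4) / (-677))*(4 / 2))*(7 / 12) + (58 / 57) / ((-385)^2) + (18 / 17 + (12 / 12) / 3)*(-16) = 8862022880920439 / 14131853913100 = 627.10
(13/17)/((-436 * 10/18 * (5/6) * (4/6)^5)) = -85293/2964800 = -0.03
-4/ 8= -1/ 2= -0.50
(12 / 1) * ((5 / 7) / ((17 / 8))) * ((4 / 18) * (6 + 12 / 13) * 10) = 96000 / 1547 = 62.06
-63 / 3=-21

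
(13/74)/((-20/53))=-689/1480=-0.47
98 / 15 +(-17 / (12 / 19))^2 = 526349 / 720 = 731.04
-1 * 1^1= -1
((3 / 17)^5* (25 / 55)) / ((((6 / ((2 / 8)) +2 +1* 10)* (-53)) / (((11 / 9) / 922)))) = -15 / 277530928648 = -0.00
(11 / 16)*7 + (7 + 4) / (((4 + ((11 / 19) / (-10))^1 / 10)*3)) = 2087459 / 364272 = 5.73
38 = 38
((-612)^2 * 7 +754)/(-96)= -1311281/48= -27318.35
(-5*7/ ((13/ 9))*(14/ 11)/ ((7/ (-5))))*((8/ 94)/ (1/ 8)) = 100800/ 6721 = 15.00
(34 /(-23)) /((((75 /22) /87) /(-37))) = 802604 /575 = 1395.83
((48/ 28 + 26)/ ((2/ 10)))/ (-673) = -970/ 4711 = -0.21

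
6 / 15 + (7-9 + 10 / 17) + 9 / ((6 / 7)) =1613 / 170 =9.49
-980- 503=-1483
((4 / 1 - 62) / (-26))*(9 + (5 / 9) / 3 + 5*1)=11107 / 351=31.64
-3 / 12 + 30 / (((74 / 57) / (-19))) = -65017 / 148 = -439.30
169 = 169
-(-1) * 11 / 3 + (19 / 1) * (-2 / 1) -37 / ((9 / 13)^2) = -9034 / 81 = -111.53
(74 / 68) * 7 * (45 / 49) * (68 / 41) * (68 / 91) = 226440 / 26117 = 8.67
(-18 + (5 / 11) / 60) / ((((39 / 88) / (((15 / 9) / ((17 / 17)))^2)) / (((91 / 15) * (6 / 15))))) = -66500 / 243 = -273.66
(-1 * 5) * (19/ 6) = -95/ 6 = -15.83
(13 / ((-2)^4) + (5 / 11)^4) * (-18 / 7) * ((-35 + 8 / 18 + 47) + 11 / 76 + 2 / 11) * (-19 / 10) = 2749971091 / 51536320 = 53.36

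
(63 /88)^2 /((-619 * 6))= -1323 /9587072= -0.00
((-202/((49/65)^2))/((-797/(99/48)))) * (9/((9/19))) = 267556575/15308776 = 17.48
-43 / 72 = -0.60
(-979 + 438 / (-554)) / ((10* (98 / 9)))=-1221309 / 135730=-9.00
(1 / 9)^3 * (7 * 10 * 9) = 70 / 81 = 0.86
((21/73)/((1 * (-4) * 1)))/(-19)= 21/5548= 0.00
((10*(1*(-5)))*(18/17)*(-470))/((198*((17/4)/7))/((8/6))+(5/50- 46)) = 13160000/23409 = 562.18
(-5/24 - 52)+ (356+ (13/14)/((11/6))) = 562343/1848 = 304.30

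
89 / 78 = 1.14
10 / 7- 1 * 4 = -18 / 7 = -2.57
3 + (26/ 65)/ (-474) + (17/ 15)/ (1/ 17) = 1759/ 79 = 22.27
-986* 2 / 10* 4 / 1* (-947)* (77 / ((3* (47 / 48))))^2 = 5669024069632 / 11045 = 513266099.56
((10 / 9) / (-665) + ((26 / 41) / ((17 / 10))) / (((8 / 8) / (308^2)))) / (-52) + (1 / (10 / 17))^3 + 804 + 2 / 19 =1393732664021 / 10846017000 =128.50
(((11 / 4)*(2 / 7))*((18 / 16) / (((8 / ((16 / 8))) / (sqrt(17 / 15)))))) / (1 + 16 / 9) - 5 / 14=-5 / 14 + 297*sqrt(255) / 56000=-0.27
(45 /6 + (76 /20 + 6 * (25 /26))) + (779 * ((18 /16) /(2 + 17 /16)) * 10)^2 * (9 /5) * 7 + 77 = 4600829920147 /44590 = 103180756.23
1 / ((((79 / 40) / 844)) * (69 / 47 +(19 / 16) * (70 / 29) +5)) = 368119040 / 8040857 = 45.78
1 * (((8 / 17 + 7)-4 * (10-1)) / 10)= -97 / 34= -2.85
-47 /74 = -0.64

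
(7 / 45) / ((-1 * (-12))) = 7 / 540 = 0.01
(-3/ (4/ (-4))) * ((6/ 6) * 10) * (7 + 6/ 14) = 1560/ 7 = 222.86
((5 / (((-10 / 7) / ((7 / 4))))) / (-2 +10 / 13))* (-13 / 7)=-1183 / 128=-9.24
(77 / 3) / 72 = 77 / 216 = 0.36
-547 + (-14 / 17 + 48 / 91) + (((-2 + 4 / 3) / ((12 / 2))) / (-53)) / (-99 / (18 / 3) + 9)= -6057905479 / 11068785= -547.30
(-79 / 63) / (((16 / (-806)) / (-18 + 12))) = -31837 / 84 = -379.01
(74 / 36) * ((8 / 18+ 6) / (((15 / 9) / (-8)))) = -8584 / 135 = -63.59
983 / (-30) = -983 / 30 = -32.77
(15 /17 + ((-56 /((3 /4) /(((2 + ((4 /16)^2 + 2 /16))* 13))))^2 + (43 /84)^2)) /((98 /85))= 2704045302365 /691488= 3910473.21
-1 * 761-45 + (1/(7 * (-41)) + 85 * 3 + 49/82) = -315933/574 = -550.41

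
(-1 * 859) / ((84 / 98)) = -6013 / 6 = -1002.17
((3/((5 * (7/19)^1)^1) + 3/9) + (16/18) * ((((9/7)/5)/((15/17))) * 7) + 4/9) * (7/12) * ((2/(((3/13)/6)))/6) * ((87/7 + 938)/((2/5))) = 287402947/5670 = 50688.35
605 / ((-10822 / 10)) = -3025 / 5411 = -0.56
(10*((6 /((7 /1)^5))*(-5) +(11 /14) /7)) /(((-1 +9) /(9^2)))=1503765 /134456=11.18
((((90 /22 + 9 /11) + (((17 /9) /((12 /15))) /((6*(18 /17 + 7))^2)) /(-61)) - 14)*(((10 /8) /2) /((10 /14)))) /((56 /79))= -11722057652585 /1044596653056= -11.22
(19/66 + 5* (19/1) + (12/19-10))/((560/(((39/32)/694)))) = 1400659/5198448640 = 0.00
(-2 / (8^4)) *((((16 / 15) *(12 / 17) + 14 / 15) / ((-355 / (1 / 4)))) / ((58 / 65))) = 559 / 860233728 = 0.00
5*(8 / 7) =40 / 7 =5.71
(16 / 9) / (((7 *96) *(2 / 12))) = 1 / 63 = 0.02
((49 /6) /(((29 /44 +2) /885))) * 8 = 2544080 /117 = 21744.27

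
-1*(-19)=19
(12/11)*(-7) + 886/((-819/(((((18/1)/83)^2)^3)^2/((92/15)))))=-18792546045247189039540688772/2460928648167195067295136703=-7.64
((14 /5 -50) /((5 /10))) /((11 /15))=-1416 /11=-128.73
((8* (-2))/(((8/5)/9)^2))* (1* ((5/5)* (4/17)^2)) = -8100/289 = -28.03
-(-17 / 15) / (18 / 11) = 187 / 270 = 0.69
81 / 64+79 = 5137 / 64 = 80.27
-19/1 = -19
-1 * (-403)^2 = -162409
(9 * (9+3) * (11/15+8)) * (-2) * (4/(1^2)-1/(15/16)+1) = -185496/25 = -7419.84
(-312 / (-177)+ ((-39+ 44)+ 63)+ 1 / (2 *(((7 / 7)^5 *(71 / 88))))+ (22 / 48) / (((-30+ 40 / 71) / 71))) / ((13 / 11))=14556488881 / 248323920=58.62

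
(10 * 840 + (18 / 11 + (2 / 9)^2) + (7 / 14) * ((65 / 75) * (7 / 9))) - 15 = 74728373 / 8910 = 8387.02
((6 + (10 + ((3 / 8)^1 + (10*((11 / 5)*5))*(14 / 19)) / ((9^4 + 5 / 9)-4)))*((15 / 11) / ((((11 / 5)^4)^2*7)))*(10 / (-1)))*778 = -1637027131083984375 / 37016920916098508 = -44.22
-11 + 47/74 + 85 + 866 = 69607/74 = 940.64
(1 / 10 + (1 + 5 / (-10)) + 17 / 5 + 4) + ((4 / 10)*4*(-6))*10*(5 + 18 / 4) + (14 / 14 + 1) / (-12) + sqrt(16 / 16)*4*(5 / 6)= -5405 / 6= -900.83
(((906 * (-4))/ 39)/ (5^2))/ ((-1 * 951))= 1208/ 309075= 0.00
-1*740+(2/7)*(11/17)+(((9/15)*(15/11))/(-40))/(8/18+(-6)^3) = -739.82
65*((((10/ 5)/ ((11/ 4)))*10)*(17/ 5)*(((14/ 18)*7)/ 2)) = 433160/ 99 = 4375.35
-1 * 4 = -4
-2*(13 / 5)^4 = -57122 / 625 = -91.40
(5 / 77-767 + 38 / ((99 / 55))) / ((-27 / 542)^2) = -151833685984 / 505197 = -300543.52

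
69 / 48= 23 / 16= 1.44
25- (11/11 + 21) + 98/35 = 29/5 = 5.80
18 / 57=0.32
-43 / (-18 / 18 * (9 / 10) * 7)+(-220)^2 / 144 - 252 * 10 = -137155 / 63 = -2177.06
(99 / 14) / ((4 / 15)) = 1485 / 56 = 26.52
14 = 14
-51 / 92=-0.55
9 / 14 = 0.64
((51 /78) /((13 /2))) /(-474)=-17 /80106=-0.00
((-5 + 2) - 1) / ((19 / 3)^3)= -108 / 6859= -0.02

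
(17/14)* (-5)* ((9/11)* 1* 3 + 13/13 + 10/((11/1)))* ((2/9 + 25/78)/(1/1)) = -14.38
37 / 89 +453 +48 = 44626 / 89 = 501.42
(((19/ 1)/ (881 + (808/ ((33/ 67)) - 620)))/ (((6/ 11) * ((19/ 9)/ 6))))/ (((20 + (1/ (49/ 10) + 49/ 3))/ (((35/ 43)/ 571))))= 0.00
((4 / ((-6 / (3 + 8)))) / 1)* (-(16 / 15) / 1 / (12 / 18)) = 176 / 15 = 11.73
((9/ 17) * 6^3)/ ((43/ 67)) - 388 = -153380/ 731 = -209.82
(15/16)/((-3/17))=-85/16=-5.31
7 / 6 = 1.17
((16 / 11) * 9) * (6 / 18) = 48 / 11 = 4.36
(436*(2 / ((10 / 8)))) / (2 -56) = -1744 / 135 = -12.92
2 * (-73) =-146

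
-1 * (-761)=761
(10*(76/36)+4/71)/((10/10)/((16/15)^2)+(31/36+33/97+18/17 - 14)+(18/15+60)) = 28549598720/67894793771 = 0.42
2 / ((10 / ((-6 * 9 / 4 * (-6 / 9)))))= 9 / 5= 1.80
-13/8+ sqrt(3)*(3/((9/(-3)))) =-sqrt(3) - 13/8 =-3.36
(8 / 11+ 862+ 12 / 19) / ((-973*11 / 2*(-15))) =360884 / 33553905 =0.01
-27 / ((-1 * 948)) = 0.03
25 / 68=0.37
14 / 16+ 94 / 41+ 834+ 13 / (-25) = 6860511 / 8200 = 836.65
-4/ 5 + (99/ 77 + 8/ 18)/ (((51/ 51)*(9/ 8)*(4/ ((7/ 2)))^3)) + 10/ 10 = 31889/ 25920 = 1.23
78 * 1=78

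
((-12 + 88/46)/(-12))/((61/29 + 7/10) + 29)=16820/636387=0.03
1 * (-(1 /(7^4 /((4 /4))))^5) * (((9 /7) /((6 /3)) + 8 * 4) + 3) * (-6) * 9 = 13473 /558545864083284007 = 0.00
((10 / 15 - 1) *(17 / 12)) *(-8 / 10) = 17 / 45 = 0.38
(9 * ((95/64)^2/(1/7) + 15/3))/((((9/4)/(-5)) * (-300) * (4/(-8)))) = -5577/2048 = -2.72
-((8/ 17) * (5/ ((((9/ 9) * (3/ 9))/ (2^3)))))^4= -849346560000/ 83521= -10169257.55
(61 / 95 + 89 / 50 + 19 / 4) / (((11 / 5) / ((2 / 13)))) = 13627 / 27170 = 0.50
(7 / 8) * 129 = 903 / 8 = 112.88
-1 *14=-14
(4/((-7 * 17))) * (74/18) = -148/1071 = -0.14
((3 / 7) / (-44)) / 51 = -0.00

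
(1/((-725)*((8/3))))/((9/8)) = -0.00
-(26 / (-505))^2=-676 / 255025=-0.00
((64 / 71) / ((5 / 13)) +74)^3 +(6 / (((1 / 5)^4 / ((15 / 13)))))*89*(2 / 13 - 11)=-28216063902893598 / 7560869875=-3731854.19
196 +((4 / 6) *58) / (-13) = 7528 / 39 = 193.03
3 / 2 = 1.50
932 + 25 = 957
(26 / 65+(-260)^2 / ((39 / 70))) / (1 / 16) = 29120096 / 15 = 1941339.73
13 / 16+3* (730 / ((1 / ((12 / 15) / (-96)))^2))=463 / 480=0.96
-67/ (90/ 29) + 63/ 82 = -38414/ 1845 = -20.82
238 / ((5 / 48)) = 11424 / 5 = 2284.80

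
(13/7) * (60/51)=260/119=2.18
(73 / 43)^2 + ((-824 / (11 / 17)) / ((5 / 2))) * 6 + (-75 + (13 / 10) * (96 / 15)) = -3120.09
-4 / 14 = -0.29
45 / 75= 3 / 5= 0.60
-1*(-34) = 34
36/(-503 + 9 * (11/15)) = -90/1241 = -0.07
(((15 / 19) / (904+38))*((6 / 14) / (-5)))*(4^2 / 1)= -24 / 20881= -0.00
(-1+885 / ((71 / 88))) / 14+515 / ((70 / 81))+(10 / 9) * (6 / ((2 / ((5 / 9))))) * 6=3065429 / 4473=685.32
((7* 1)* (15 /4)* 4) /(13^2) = 105 /169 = 0.62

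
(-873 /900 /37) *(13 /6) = -1261 /22200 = -0.06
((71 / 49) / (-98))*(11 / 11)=-0.01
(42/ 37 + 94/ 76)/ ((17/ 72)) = 10.05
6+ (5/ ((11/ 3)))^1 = 81/ 11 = 7.36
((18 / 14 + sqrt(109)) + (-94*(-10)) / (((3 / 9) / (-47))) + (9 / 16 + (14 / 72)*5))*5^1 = -667987385 / 1008 + 5*sqrt(109) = -662633.70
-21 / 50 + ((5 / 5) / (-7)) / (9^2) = -11957 / 28350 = -0.42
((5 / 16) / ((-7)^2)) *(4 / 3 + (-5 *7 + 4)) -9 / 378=-0.21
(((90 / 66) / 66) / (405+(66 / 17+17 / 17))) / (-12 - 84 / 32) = -85 / 24661494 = -0.00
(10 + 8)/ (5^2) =18/ 25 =0.72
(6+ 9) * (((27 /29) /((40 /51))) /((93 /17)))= 23409 /7192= 3.25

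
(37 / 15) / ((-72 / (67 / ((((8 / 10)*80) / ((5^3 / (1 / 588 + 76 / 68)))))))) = -770525 / 192384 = -4.01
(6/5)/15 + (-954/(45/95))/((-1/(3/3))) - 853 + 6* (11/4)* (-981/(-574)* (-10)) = 12614873/14350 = 879.09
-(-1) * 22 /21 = 22 /21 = 1.05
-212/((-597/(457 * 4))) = 649.14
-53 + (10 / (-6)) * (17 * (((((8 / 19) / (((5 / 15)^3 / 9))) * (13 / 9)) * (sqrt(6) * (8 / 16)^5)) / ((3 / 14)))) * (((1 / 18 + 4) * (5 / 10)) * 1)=-564655 * sqrt(6) / 456 - 53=-3086.15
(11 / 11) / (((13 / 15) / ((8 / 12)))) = 10 / 13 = 0.77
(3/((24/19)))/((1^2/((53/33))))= 1007/264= 3.81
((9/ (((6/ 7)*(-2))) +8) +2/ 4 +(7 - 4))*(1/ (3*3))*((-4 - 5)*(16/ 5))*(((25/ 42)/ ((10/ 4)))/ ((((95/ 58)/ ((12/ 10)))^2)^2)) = -19554905088/ 14253859375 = -1.37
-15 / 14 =-1.07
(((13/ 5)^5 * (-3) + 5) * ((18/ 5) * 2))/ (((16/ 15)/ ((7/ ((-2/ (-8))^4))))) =-13284480384/ 3125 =-4251033.72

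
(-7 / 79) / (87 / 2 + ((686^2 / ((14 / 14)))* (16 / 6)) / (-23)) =966 / 594359107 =0.00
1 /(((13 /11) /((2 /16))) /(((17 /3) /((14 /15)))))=0.64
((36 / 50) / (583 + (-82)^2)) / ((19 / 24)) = 432 / 3470825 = 0.00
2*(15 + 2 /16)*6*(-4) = -726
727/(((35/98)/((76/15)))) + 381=802103/75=10694.71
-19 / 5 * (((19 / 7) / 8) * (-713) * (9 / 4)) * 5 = 2316537 / 224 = 10341.68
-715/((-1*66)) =65/6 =10.83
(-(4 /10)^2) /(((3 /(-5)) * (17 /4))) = 16 /255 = 0.06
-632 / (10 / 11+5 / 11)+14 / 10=-6931 / 15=-462.07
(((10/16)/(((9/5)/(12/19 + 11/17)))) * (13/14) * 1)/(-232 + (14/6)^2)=-19175/10537552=-0.00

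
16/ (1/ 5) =80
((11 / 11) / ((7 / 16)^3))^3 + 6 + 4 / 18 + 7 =623277369857 / 363182463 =1716.15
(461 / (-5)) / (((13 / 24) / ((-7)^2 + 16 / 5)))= -2887704 / 325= -8885.24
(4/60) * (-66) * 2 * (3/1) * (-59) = 7788/5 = 1557.60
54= 54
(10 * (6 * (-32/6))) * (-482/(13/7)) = 1079680/13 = 83052.31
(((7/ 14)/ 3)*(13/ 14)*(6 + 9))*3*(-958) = -93405/ 14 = -6671.79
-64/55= -1.16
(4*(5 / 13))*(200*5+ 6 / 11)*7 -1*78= 1529686 / 143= 10697.10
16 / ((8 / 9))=18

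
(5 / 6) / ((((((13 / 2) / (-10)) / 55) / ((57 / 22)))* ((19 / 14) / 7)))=-12250 / 13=-942.31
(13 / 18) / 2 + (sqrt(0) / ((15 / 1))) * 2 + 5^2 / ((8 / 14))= 397 / 9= 44.11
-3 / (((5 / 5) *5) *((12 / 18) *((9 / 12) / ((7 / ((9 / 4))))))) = -56 / 15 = -3.73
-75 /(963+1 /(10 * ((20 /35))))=-3000 /38527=-0.08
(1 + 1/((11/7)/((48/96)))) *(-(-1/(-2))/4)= -29/176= -0.16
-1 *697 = -697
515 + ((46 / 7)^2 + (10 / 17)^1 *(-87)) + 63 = 474816 / 833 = 570.01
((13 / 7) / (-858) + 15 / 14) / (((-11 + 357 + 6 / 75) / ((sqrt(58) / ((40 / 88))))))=1235 * sqrt(58) / 181692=0.05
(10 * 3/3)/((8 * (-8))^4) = 5/8388608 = 0.00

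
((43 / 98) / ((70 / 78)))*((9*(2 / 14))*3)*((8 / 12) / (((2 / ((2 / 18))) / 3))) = 0.21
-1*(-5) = 5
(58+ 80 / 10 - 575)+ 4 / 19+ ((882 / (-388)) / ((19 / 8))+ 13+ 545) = 88931 / 1843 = 48.25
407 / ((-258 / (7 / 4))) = -2849 / 1032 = -2.76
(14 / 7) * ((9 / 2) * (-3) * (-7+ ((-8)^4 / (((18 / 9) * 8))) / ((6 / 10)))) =-11331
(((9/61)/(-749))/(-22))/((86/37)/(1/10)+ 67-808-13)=-333/27177462004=-0.00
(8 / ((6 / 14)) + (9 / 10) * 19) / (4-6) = -1073 / 60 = -17.88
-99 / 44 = -9 / 4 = -2.25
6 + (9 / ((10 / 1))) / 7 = 429 / 70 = 6.13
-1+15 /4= 2.75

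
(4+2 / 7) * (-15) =-450 / 7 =-64.29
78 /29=2.69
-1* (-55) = 55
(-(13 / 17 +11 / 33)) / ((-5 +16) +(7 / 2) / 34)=-224 / 2265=-0.10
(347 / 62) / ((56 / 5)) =1735 / 3472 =0.50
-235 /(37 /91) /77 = -3055 /407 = -7.51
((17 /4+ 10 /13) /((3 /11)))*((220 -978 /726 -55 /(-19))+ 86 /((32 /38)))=517909869 /86944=5956.82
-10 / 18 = -5 / 9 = -0.56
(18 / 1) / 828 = 1 / 46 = 0.02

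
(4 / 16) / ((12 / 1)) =1 / 48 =0.02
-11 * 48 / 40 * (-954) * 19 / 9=132924 / 5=26584.80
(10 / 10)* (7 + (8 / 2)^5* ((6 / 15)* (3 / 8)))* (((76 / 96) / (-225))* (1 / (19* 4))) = -803 / 108000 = -0.01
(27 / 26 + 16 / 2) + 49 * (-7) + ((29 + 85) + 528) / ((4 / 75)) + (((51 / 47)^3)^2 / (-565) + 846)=993588603931681027 / 79173336591505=12549.54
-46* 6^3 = -9936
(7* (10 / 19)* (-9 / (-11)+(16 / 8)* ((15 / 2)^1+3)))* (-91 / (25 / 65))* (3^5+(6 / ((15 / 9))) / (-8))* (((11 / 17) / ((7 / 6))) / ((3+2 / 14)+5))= -1928214288 / 6137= -314194.93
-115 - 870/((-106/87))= 31750/53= 599.06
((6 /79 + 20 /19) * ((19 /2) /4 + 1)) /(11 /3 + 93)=68607 /1741160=0.04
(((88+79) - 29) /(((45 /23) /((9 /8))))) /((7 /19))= 30153 /140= 215.38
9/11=0.82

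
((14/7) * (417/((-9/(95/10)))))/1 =-2641/3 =-880.33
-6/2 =-3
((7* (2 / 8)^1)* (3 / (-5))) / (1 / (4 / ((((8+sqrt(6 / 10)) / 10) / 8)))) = -13440 / 317+336* sqrt(15) / 317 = -38.29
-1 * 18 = -18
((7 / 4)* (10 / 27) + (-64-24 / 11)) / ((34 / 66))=-38927 / 306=-127.21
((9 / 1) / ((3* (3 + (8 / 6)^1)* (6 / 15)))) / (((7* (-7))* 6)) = -15 / 2548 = -0.01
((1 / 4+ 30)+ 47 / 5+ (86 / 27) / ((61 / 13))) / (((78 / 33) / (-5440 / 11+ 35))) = -34437019 / 4392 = -7840.85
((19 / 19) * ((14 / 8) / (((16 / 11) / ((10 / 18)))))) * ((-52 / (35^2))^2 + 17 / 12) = 280973803 / 296352000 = 0.95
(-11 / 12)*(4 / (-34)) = 0.11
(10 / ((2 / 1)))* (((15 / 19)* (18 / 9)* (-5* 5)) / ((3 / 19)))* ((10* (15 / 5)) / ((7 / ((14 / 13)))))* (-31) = 2325000 / 13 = 178846.15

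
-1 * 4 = -4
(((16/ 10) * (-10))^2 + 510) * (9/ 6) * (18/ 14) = 10341/ 7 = 1477.29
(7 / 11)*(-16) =-112 / 11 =-10.18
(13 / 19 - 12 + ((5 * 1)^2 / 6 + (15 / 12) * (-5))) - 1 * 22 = -8071 / 228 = -35.40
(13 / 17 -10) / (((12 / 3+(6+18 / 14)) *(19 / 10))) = -0.43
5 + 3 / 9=16 / 3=5.33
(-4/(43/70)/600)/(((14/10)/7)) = -7/129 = -0.05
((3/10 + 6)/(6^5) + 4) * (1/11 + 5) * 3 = 241969/3960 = 61.10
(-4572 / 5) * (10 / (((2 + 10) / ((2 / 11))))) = -1524 / 11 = -138.55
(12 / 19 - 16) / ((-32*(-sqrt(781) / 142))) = -73*sqrt(781) / 836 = -2.44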